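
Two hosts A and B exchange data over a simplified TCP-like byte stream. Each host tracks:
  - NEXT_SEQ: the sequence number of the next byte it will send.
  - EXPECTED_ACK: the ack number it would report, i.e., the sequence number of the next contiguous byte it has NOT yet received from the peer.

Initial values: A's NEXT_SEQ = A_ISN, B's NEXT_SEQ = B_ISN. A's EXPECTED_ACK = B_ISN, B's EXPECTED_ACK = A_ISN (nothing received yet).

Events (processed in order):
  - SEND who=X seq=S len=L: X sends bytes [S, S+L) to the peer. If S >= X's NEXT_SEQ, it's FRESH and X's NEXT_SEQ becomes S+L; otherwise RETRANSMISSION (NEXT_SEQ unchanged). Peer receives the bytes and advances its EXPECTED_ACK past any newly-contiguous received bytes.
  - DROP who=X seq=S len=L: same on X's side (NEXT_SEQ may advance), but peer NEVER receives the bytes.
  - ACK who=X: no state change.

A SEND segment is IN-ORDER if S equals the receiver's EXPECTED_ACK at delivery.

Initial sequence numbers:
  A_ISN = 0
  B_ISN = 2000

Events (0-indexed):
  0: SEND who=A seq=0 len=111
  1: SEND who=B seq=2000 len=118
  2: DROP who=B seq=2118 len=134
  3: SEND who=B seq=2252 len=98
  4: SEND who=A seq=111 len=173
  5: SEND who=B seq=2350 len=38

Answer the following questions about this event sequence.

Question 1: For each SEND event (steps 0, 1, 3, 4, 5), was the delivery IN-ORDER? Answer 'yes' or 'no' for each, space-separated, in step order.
Answer: yes yes no yes no

Derivation:
Step 0: SEND seq=0 -> in-order
Step 1: SEND seq=2000 -> in-order
Step 3: SEND seq=2252 -> out-of-order
Step 4: SEND seq=111 -> in-order
Step 5: SEND seq=2350 -> out-of-order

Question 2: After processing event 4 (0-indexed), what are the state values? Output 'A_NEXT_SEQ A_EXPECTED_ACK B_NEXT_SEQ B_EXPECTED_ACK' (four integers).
After event 0: A_seq=111 A_ack=2000 B_seq=2000 B_ack=111
After event 1: A_seq=111 A_ack=2118 B_seq=2118 B_ack=111
After event 2: A_seq=111 A_ack=2118 B_seq=2252 B_ack=111
After event 3: A_seq=111 A_ack=2118 B_seq=2350 B_ack=111
After event 4: A_seq=284 A_ack=2118 B_seq=2350 B_ack=284

284 2118 2350 284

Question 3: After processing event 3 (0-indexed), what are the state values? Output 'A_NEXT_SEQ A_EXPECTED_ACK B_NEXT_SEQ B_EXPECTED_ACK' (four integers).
After event 0: A_seq=111 A_ack=2000 B_seq=2000 B_ack=111
After event 1: A_seq=111 A_ack=2118 B_seq=2118 B_ack=111
After event 2: A_seq=111 A_ack=2118 B_seq=2252 B_ack=111
After event 3: A_seq=111 A_ack=2118 B_seq=2350 B_ack=111

111 2118 2350 111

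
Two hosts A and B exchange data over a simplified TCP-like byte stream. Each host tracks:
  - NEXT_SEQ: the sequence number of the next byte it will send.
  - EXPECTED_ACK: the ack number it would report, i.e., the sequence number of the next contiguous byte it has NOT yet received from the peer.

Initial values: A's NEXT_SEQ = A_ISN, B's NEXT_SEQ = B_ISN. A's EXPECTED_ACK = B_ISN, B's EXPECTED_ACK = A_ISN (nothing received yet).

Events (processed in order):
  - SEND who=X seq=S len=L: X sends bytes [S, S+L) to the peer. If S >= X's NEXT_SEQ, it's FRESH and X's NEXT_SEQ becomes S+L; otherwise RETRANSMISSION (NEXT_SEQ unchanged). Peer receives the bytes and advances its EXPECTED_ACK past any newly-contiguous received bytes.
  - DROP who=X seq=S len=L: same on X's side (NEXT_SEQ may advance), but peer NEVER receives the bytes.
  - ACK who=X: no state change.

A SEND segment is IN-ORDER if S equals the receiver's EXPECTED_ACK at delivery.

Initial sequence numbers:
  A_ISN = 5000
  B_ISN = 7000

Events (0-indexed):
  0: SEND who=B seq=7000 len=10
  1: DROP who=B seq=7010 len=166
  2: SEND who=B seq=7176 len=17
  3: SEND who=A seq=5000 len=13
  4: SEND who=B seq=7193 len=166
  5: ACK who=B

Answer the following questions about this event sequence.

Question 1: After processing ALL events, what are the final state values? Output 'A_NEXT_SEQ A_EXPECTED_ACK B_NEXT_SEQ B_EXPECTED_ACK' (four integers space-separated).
After event 0: A_seq=5000 A_ack=7010 B_seq=7010 B_ack=5000
After event 1: A_seq=5000 A_ack=7010 B_seq=7176 B_ack=5000
After event 2: A_seq=5000 A_ack=7010 B_seq=7193 B_ack=5000
After event 3: A_seq=5013 A_ack=7010 B_seq=7193 B_ack=5013
After event 4: A_seq=5013 A_ack=7010 B_seq=7359 B_ack=5013
After event 5: A_seq=5013 A_ack=7010 B_seq=7359 B_ack=5013

Answer: 5013 7010 7359 5013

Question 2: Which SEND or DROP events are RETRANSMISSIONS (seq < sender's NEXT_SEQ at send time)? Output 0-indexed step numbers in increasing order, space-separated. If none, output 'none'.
Answer: none

Derivation:
Step 0: SEND seq=7000 -> fresh
Step 1: DROP seq=7010 -> fresh
Step 2: SEND seq=7176 -> fresh
Step 3: SEND seq=5000 -> fresh
Step 4: SEND seq=7193 -> fresh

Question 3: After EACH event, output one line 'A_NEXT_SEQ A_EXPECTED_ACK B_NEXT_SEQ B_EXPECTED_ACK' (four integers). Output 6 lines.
5000 7010 7010 5000
5000 7010 7176 5000
5000 7010 7193 5000
5013 7010 7193 5013
5013 7010 7359 5013
5013 7010 7359 5013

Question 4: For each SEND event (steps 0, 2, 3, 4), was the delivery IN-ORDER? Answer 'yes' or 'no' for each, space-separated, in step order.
Answer: yes no yes no

Derivation:
Step 0: SEND seq=7000 -> in-order
Step 2: SEND seq=7176 -> out-of-order
Step 3: SEND seq=5000 -> in-order
Step 4: SEND seq=7193 -> out-of-order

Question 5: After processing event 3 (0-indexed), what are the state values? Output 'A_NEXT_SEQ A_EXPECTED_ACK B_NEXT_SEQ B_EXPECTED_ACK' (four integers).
After event 0: A_seq=5000 A_ack=7010 B_seq=7010 B_ack=5000
After event 1: A_seq=5000 A_ack=7010 B_seq=7176 B_ack=5000
After event 2: A_seq=5000 A_ack=7010 B_seq=7193 B_ack=5000
After event 3: A_seq=5013 A_ack=7010 B_seq=7193 B_ack=5013

5013 7010 7193 5013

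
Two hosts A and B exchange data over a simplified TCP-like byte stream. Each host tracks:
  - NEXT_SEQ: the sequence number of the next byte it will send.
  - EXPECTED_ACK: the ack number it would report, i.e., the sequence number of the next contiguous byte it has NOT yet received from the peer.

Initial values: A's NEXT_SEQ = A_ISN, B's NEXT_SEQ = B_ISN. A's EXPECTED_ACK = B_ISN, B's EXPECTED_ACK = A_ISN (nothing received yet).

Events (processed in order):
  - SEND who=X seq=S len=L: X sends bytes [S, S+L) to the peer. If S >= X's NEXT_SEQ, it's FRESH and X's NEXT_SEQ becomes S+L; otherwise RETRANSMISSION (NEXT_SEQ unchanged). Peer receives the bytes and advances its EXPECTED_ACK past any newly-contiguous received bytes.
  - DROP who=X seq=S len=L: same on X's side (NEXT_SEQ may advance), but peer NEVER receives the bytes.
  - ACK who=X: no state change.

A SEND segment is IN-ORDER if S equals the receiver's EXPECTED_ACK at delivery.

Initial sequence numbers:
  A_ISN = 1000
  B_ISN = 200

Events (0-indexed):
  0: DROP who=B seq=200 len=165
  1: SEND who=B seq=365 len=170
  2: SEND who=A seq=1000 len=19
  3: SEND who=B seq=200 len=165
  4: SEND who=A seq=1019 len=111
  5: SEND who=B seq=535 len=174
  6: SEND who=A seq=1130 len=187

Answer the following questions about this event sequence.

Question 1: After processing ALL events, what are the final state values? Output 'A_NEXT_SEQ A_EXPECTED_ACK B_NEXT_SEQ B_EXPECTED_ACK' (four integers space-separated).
Answer: 1317 709 709 1317

Derivation:
After event 0: A_seq=1000 A_ack=200 B_seq=365 B_ack=1000
After event 1: A_seq=1000 A_ack=200 B_seq=535 B_ack=1000
After event 2: A_seq=1019 A_ack=200 B_seq=535 B_ack=1019
After event 3: A_seq=1019 A_ack=535 B_seq=535 B_ack=1019
After event 4: A_seq=1130 A_ack=535 B_seq=535 B_ack=1130
After event 5: A_seq=1130 A_ack=709 B_seq=709 B_ack=1130
After event 6: A_seq=1317 A_ack=709 B_seq=709 B_ack=1317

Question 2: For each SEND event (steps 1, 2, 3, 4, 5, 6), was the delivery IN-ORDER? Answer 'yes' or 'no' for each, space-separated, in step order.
Step 1: SEND seq=365 -> out-of-order
Step 2: SEND seq=1000 -> in-order
Step 3: SEND seq=200 -> in-order
Step 4: SEND seq=1019 -> in-order
Step 5: SEND seq=535 -> in-order
Step 6: SEND seq=1130 -> in-order

Answer: no yes yes yes yes yes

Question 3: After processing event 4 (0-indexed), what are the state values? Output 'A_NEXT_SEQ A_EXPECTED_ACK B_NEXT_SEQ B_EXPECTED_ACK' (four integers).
After event 0: A_seq=1000 A_ack=200 B_seq=365 B_ack=1000
After event 1: A_seq=1000 A_ack=200 B_seq=535 B_ack=1000
After event 2: A_seq=1019 A_ack=200 B_seq=535 B_ack=1019
After event 3: A_seq=1019 A_ack=535 B_seq=535 B_ack=1019
After event 4: A_seq=1130 A_ack=535 B_seq=535 B_ack=1130

1130 535 535 1130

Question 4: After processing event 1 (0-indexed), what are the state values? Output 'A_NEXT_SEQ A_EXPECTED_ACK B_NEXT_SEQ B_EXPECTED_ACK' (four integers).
After event 0: A_seq=1000 A_ack=200 B_seq=365 B_ack=1000
After event 1: A_seq=1000 A_ack=200 B_seq=535 B_ack=1000

1000 200 535 1000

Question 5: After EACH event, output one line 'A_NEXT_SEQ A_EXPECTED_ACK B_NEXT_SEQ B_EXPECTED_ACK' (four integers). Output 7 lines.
1000 200 365 1000
1000 200 535 1000
1019 200 535 1019
1019 535 535 1019
1130 535 535 1130
1130 709 709 1130
1317 709 709 1317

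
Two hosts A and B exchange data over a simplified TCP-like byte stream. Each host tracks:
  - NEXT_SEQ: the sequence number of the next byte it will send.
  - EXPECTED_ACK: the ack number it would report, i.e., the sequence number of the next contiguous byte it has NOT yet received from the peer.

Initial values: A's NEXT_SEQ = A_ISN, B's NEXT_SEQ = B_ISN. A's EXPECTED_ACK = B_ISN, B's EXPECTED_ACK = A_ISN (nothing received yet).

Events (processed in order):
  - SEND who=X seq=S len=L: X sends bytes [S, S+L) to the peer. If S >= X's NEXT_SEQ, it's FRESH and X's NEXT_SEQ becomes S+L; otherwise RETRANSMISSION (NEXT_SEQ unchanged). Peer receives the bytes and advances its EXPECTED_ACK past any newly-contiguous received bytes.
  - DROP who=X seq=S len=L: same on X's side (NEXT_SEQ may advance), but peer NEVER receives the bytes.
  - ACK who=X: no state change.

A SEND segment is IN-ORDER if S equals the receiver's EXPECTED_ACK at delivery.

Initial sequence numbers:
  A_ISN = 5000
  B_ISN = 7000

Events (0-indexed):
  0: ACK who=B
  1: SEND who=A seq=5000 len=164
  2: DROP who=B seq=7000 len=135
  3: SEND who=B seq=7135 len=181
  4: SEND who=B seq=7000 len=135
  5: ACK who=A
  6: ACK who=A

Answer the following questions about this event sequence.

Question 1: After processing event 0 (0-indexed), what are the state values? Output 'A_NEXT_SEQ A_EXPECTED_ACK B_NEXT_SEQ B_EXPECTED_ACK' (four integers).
After event 0: A_seq=5000 A_ack=7000 B_seq=7000 B_ack=5000

5000 7000 7000 5000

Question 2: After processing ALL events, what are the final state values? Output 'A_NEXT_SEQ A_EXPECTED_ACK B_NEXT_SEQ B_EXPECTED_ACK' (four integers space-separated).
Answer: 5164 7316 7316 5164

Derivation:
After event 0: A_seq=5000 A_ack=7000 B_seq=7000 B_ack=5000
After event 1: A_seq=5164 A_ack=7000 B_seq=7000 B_ack=5164
After event 2: A_seq=5164 A_ack=7000 B_seq=7135 B_ack=5164
After event 3: A_seq=5164 A_ack=7000 B_seq=7316 B_ack=5164
After event 4: A_seq=5164 A_ack=7316 B_seq=7316 B_ack=5164
After event 5: A_seq=5164 A_ack=7316 B_seq=7316 B_ack=5164
After event 6: A_seq=5164 A_ack=7316 B_seq=7316 B_ack=5164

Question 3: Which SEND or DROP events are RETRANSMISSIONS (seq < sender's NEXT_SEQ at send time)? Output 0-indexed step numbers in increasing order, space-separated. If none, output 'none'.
Answer: 4

Derivation:
Step 1: SEND seq=5000 -> fresh
Step 2: DROP seq=7000 -> fresh
Step 3: SEND seq=7135 -> fresh
Step 4: SEND seq=7000 -> retransmit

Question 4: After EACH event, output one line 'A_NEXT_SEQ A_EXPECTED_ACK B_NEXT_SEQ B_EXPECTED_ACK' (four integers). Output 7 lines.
5000 7000 7000 5000
5164 7000 7000 5164
5164 7000 7135 5164
5164 7000 7316 5164
5164 7316 7316 5164
5164 7316 7316 5164
5164 7316 7316 5164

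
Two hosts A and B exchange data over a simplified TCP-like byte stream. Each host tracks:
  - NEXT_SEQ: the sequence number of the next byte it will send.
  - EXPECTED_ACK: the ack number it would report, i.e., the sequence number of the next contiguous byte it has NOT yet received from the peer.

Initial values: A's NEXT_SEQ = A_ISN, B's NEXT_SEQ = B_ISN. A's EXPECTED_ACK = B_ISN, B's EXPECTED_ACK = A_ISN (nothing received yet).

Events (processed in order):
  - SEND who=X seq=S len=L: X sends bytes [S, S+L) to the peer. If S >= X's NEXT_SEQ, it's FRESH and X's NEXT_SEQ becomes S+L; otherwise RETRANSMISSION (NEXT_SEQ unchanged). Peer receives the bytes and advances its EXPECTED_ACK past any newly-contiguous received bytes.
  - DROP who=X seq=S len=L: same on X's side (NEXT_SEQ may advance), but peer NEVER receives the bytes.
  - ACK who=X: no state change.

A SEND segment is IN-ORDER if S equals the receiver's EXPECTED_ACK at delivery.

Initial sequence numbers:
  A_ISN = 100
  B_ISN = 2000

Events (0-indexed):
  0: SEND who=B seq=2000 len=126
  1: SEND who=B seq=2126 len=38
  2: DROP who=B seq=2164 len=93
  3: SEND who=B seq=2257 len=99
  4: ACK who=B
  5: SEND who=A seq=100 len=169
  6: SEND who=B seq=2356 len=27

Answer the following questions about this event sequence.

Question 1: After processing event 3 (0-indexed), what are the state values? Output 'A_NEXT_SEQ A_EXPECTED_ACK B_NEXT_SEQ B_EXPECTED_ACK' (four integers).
After event 0: A_seq=100 A_ack=2126 B_seq=2126 B_ack=100
After event 1: A_seq=100 A_ack=2164 B_seq=2164 B_ack=100
After event 2: A_seq=100 A_ack=2164 B_seq=2257 B_ack=100
After event 3: A_seq=100 A_ack=2164 B_seq=2356 B_ack=100

100 2164 2356 100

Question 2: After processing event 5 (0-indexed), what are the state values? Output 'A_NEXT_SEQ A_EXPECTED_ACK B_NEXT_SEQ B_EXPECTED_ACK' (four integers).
After event 0: A_seq=100 A_ack=2126 B_seq=2126 B_ack=100
After event 1: A_seq=100 A_ack=2164 B_seq=2164 B_ack=100
After event 2: A_seq=100 A_ack=2164 B_seq=2257 B_ack=100
After event 3: A_seq=100 A_ack=2164 B_seq=2356 B_ack=100
After event 4: A_seq=100 A_ack=2164 B_seq=2356 B_ack=100
After event 5: A_seq=269 A_ack=2164 B_seq=2356 B_ack=269

269 2164 2356 269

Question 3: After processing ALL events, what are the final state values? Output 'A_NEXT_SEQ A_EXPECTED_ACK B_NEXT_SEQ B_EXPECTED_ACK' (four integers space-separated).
After event 0: A_seq=100 A_ack=2126 B_seq=2126 B_ack=100
After event 1: A_seq=100 A_ack=2164 B_seq=2164 B_ack=100
After event 2: A_seq=100 A_ack=2164 B_seq=2257 B_ack=100
After event 3: A_seq=100 A_ack=2164 B_seq=2356 B_ack=100
After event 4: A_seq=100 A_ack=2164 B_seq=2356 B_ack=100
After event 5: A_seq=269 A_ack=2164 B_seq=2356 B_ack=269
After event 6: A_seq=269 A_ack=2164 B_seq=2383 B_ack=269

Answer: 269 2164 2383 269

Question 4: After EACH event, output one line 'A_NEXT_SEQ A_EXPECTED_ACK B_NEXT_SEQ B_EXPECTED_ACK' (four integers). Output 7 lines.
100 2126 2126 100
100 2164 2164 100
100 2164 2257 100
100 2164 2356 100
100 2164 2356 100
269 2164 2356 269
269 2164 2383 269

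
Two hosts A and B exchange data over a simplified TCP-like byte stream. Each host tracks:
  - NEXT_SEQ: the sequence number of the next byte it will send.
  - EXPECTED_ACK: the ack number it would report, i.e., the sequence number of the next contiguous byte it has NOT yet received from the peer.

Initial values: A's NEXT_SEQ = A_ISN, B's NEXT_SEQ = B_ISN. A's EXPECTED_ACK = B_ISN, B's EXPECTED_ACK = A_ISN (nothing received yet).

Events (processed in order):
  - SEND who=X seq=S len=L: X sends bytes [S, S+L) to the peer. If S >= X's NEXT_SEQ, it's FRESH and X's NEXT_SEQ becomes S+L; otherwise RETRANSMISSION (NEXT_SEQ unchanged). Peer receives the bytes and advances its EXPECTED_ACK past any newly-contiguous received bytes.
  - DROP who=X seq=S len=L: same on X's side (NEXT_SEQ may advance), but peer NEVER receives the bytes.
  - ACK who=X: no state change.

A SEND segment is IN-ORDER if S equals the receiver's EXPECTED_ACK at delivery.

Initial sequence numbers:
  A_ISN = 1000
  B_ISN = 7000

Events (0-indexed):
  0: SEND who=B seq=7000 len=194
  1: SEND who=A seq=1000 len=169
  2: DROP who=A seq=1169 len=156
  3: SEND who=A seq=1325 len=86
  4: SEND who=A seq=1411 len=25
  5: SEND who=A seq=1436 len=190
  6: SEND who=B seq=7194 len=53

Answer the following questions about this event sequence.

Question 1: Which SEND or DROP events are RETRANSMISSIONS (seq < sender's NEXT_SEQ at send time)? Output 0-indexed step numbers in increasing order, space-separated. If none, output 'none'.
Answer: none

Derivation:
Step 0: SEND seq=7000 -> fresh
Step 1: SEND seq=1000 -> fresh
Step 2: DROP seq=1169 -> fresh
Step 3: SEND seq=1325 -> fresh
Step 4: SEND seq=1411 -> fresh
Step 5: SEND seq=1436 -> fresh
Step 6: SEND seq=7194 -> fresh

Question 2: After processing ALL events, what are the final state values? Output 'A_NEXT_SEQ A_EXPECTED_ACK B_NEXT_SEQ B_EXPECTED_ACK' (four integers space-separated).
Answer: 1626 7247 7247 1169

Derivation:
After event 0: A_seq=1000 A_ack=7194 B_seq=7194 B_ack=1000
After event 1: A_seq=1169 A_ack=7194 B_seq=7194 B_ack=1169
After event 2: A_seq=1325 A_ack=7194 B_seq=7194 B_ack=1169
After event 3: A_seq=1411 A_ack=7194 B_seq=7194 B_ack=1169
After event 4: A_seq=1436 A_ack=7194 B_seq=7194 B_ack=1169
After event 5: A_seq=1626 A_ack=7194 B_seq=7194 B_ack=1169
After event 6: A_seq=1626 A_ack=7247 B_seq=7247 B_ack=1169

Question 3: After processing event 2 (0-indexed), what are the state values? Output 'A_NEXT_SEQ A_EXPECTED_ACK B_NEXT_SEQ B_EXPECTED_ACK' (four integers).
After event 0: A_seq=1000 A_ack=7194 B_seq=7194 B_ack=1000
After event 1: A_seq=1169 A_ack=7194 B_seq=7194 B_ack=1169
After event 2: A_seq=1325 A_ack=7194 B_seq=7194 B_ack=1169

1325 7194 7194 1169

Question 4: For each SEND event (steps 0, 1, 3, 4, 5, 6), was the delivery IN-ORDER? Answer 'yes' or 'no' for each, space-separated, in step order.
Step 0: SEND seq=7000 -> in-order
Step 1: SEND seq=1000 -> in-order
Step 3: SEND seq=1325 -> out-of-order
Step 4: SEND seq=1411 -> out-of-order
Step 5: SEND seq=1436 -> out-of-order
Step 6: SEND seq=7194 -> in-order

Answer: yes yes no no no yes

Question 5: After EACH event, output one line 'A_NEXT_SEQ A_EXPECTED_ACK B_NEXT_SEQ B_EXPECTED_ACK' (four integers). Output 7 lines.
1000 7194 7194 1000
1169 7194 7194 1169
1325 7194 7194 1169
1411 7194 7194 1169
1436 7194 7194 1169
1626 7194 7194 1169
1626 7247 7247 1169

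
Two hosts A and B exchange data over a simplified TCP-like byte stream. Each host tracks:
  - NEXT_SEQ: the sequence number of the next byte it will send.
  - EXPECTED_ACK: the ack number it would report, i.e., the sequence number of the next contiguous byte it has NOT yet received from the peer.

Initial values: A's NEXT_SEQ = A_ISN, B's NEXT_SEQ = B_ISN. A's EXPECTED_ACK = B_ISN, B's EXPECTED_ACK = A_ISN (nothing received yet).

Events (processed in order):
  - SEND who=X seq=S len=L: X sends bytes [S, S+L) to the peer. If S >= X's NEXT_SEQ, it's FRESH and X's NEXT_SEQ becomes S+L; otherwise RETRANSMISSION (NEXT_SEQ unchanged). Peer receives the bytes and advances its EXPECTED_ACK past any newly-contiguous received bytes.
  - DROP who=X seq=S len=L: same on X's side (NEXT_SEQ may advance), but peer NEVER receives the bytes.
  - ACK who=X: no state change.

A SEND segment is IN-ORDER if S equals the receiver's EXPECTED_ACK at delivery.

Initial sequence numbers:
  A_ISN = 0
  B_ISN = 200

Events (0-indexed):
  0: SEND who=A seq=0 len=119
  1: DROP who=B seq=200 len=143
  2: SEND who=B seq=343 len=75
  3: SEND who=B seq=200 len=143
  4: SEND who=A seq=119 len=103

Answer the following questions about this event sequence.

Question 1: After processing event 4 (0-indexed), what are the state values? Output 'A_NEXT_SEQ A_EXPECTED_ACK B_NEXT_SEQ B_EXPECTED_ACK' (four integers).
After event 0: A_seq=119 A_ack=200 B_seq=200 B_ack=119
After event 1: A_seq=119 A_ack=200 B_seq=343 B_ack=119
After event 2: A_seq=119 A_ack=200 B_seq=418 B_ack=119
After event 3: A_seq=119 A_ack=418 B_seq=418 B_ack=119
After event 4: A_seq=222 A_ack=418 B_seq=418 B_ack=222

222 418 418 222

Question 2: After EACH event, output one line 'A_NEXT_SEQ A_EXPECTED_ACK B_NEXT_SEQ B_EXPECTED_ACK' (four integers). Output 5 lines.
119 200 200 119
119 200 343 119
119 200 418 119
119 418 418 119
222 418 418 222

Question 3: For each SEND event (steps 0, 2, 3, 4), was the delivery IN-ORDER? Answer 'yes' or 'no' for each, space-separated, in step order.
Step 0: SEND seq=0 -> in-order
Step 2: SEND seq=343 -> out-of-order
Step 3: SEND seq=200 -> in-order
Step 4: SEND seq=119 -> in-order

Answer: yes no yes yes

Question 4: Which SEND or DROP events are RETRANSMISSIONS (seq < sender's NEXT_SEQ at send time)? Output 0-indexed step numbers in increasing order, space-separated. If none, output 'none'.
Answer: 3

Derivation:
Step 0: SEND seq=0 -> fresh
Step 1: DROP seq=200 -> fresh
Step 2: SEND seq=343 -> fresh
Step 3: SEND seq=200 -> retransmit
Step 4: SEND seq=119 -> fresh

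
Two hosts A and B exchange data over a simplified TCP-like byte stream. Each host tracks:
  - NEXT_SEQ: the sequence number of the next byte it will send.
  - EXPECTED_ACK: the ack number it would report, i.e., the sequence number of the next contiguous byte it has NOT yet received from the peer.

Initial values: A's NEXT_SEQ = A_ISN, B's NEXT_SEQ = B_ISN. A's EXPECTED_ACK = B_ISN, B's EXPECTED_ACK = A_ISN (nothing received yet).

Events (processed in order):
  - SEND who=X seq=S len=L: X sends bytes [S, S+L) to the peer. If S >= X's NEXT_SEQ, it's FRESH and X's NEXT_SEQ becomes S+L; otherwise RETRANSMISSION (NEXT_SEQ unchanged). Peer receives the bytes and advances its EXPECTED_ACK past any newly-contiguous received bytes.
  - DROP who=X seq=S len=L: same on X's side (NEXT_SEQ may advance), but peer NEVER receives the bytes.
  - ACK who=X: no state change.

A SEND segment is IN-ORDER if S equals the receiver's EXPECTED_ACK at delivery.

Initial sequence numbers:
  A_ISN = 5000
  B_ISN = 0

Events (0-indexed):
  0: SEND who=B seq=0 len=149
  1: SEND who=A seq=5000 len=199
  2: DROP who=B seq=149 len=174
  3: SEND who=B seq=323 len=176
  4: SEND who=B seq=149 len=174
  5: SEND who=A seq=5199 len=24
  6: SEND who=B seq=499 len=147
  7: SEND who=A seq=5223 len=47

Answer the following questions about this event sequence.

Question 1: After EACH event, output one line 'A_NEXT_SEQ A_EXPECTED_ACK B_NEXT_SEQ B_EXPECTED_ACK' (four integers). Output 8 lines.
5000 149 149 5000
5199 149 149 5199
5199 149 323 5199
5199 149 499 5199
5199 499 499 5199
5223 499 499 5223
5223 646 646 5223
5270 646 646 5270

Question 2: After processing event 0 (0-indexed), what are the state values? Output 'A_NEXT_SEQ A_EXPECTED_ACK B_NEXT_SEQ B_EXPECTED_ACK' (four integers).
After event 0: A_seq=5000 A_ack=149 B_seq=149 B_ack=5000

5000 149 149 5000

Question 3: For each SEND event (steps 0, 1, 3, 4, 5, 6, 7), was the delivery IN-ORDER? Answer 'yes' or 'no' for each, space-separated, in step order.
Answer: yes yes no yes yes yes yes

Derivation:
Step 0: SEND seq=0 -> in-order
Step 1: SEND seq=5000 -> in-order
Step 3: SEND seq=323 -> out-of-order
Step 4: SEND seq=149 -> in-order
Step 5: SEND seq=5199 -> in-order
Step 6: SEND seq=499 -> in-order
Step 7: SEND seq=5223 -> in-order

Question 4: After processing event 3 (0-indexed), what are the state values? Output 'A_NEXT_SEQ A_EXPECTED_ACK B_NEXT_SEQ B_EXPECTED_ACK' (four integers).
After event 0: A_seq=5000 A_ack=149 B_seq=149 B_ack=5000
After event 1: A_seq=5199 A_ack=149 B_seq=149 B_ack=5199
After event 2: A_seq=5199 A_ack=149 B_seq=323 B_ack=5199
After event 3: A_seq=5199 A_ack=149 B_seq=499 B_ack=5199

5199 149 499 5199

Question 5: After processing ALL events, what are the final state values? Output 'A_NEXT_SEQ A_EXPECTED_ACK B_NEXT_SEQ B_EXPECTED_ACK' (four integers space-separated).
After event 0: A_seq=5000 A_ack=149 B_seq=149 B_ack=5000
After event 1: A_seq=5199 A_ack=149 B_seq=149 B_ack=5199
After event 2: A_seq=5199 A_ack=149 B_seq=323 B_ack=5199
After event 3: A_seq=5199 A_ack=149 B_seq=499 B_ack=5199
After event 4: A_seq=5199 A_ack=499 B_seq=499 B_ack=5199
After event 5: A_seq=5223 A_ack=499 B_seq=499 B_ack=5223
After event 6: A_seq=5223 A_ack=646 B_seq=646 B_ack=5223
After event 7: A_seq=5270 A_ack=646 B_seq=646 B_ack=5270

Answer: 5270 646 646 5270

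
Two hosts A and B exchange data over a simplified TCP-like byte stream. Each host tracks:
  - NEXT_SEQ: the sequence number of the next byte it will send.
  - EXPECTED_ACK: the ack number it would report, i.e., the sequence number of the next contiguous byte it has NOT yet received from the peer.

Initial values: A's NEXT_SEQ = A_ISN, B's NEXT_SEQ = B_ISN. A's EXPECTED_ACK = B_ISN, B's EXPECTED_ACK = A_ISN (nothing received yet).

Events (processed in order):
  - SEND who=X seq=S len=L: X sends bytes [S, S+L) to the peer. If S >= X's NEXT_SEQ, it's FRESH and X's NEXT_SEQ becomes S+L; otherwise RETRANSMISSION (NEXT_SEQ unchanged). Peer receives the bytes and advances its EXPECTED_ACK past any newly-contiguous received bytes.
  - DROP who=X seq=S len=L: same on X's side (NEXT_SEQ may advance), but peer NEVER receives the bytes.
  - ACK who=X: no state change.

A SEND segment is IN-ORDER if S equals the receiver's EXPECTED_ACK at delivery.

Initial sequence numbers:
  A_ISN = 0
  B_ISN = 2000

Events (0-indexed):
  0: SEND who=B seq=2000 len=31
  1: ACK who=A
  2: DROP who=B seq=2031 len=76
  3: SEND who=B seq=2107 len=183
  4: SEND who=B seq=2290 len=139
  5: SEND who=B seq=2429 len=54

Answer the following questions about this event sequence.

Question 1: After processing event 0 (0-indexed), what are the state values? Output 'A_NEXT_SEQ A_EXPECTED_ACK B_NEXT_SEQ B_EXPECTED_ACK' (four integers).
After event 0: A_seq=0 A_ack=2031 B_seq=2031 B_ack=0

0 2031 2031 0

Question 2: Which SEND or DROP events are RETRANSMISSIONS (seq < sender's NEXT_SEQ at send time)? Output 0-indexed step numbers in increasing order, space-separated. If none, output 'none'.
Answer: none

Derivation:
Step 0: SEND seq=2000 -> fresh
Step 2: DROP seq=2031 -> fresh
Step 3: SEND seq=2107 -> fresh
Step 4: SEND seq=2290 -> fresh
Step 5: SEND seq=2429 -> fresh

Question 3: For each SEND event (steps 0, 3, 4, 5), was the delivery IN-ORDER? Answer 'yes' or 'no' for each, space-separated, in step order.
Step 0: SEND seq=2000 -> in-order
Step 3: SEND seq=2107 -> out-of-order
Step 4: SEND seq=2290 -> out-of-order
Step 5: SEND seq=2429 -> out-of-order

Answer: yes no no no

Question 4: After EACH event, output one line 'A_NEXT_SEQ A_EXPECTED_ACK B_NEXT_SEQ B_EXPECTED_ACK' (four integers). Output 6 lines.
0 2031 2031 0
0 2031 2031 0
0 2031 2107 0
0 2031 2290 0
0 2031 2429 0
0 2031 2483 0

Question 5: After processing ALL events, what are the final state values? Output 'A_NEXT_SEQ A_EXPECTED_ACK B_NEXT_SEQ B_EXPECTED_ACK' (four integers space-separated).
After event 0: A_seq=0 A_ack=2031 B_seq=2031 B_ack=0
After event 1: A_seq=0 A_ack=2031 B_seq=2031 B_ack=0
After event 2: A_seq=0 A_ack=2031 B_seq=2107 B_ack=0
After event 3: A_seq=0 A_ack=2031 B_seq=2290 B_ack=0
After event 4: A_seq=0 A_ack=2031 B_seq=2429 B_ack=0
After event 5: A_seq=0 A_ack=2031 B_seq=2483 B_ack=0

Answer: 0 2031 2483 0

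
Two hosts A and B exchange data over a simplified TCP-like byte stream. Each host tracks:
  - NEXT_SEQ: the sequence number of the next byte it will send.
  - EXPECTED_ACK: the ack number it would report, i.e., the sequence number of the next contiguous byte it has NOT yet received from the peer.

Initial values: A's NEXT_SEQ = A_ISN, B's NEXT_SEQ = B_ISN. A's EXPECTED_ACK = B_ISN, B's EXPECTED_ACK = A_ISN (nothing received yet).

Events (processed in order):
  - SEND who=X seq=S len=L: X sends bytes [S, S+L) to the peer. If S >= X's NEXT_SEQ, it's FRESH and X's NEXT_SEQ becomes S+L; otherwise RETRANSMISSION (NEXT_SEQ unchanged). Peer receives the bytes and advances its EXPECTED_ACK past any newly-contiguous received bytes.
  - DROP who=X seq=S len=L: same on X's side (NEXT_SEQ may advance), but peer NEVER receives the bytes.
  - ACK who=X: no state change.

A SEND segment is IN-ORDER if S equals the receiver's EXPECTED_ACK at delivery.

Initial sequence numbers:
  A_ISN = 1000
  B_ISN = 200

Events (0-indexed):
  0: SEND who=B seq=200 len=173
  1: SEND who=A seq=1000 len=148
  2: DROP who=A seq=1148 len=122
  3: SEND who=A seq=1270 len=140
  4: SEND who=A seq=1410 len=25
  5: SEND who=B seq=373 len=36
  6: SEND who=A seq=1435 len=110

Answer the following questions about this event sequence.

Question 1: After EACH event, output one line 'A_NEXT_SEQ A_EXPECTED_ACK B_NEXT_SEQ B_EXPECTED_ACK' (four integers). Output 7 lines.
1000 373 373 1000
1148 373 373 1148
1270 373 373 1148
1410 373 373 1148
1435 373 373 1148
1435 409 409 1148
1545 409 409 1148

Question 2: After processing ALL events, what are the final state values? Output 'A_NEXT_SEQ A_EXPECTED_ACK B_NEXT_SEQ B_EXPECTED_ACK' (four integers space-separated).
After event 0: A_seq=1000 A_ack=373 B_seq=373 B_ack=1000
After event 1: A_seq=1148 A_ack=373 B_seq=373 B_ack=1148
After event 2: A_seq=1270 A_ack=373 B_seq=373 B_ack=1148
After event 3: A_seq=1410 A_ack=373 B_seq=373 B_ack=1148
After event 4: A_seq=1435 A_ack=373 B_seq=373 B_ack=1148
After event 5: A_seq=1435 A_ack=409 B_seq=409 B_ack=1148
After event 6: A_seq=1545 A_ack=409 B_seq=409 B_ack=1148

Answer: 1545 409 409 1148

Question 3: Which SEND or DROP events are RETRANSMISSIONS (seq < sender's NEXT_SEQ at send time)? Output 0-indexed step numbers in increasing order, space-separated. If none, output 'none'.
Step 0: SEND seq=200 -> fresh
Step 1: SEND seq=1000 -> fresh
Step 2: DROP seq=1148 -> fresh
Step 3: SEND seq=1270 -> fresh
Step 4: SEND seq=1410 -> fresh
Step 5: SEND seq=373 -> fresh
Step 6: SEND seq=1435 -> fresh

Answer: none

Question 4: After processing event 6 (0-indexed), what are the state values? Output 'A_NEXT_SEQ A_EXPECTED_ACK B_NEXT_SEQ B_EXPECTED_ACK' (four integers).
After event 0: A_seq=1000 A_ack=373 B_seq=373 B_ack=1000
After event 1: A_seq=1148 A_ack=373 B_seq=373 B_ack=1148
After event 2: A_seq=1270 A_ack=373 B_seq=373 B_ack=1148
After event 3: A_seq=1410 A_ack=373 B_seq=373 B_ack=1148
After event 4: A_seq=1435 A_ack=373 B_seq=373 B_ack=1148
After event 5: A_seq=1435 A_ack=409 B_seq=409 B_ack=1148
After event 6: A_seq=1545 A_ack=409 B_seq=409 B_ack=1148

1545 409 409 1148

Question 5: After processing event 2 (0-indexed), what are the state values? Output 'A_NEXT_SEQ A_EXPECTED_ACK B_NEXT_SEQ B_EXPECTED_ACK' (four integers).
After event 0: A_seq=1000 A_ack=373 B_seq=373 B_ack=1000
After event 1: A_seq=1148 A_ack=373 B_seq=373 B_ack=1148
After event 2: A_seq=1270 A_ack=373 B_seq=373 B_ack=1148

1270 373 373 1148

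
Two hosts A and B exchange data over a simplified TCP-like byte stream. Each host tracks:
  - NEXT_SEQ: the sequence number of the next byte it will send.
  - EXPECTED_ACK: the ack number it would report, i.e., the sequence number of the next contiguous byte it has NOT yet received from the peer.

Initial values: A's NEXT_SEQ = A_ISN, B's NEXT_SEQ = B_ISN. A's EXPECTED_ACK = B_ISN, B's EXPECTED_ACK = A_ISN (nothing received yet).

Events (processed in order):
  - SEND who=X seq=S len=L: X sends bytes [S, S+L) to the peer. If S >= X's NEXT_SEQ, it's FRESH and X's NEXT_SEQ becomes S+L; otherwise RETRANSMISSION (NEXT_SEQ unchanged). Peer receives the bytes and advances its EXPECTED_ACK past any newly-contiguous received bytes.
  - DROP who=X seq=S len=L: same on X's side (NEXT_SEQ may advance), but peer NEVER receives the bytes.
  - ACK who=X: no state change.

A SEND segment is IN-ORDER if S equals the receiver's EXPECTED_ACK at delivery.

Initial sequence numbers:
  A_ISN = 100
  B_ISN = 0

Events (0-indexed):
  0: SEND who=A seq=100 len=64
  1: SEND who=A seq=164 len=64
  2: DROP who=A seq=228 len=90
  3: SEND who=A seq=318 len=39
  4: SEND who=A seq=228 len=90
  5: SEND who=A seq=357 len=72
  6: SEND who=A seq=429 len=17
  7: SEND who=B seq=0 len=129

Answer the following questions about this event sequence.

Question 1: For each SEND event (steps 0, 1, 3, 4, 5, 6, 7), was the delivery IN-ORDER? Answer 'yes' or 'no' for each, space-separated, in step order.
Step 0: SEND seq=100 -> in-order
Step 1: SEND seq=164 -> in-order
Step 3: SEND seq=318 -> out-of-order
Step 4: SEND seq=228 -> in-order
Step 5: SEND seq=357 -> in-order
Step 6: SEND seq=429 -> in-order
Step 7: SEND seq=0 -> in-order

Answer: yes yes no yes yes yes yes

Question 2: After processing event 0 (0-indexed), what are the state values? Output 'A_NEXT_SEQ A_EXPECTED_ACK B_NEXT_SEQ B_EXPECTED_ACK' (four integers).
After event 0: A_seq=164 A_ack=0 B_seq=0 B_ack=164

164 0 0 164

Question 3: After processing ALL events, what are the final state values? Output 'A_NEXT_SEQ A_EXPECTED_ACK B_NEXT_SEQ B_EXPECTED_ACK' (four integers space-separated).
After event 0: A_seq=164 A_ack=0 B_seq=0 B_ack=164
After event 1: A_seq=228 A_ack=0 B_seq=0 B_ack=228
After event 2: A_seq=318 A_ack=0 B_seq=0 B_ack=228
After event 3: A_seq=357 A_ack=0 B_seq=0 B_ack=228
After event 4: A_seq=357 A_ack=0 B_seq=0 B_ack=357
After event 5: A_seq=429 A_ack=0 B_seq=0 B_ack=429
After event 6: A_seq=446 A_ack=0 B_seq=0 B_ack=446
After event 7: A_seq=446 A_ack=129 B_seq=129 B_ack=446

Answer: 446 129 129 446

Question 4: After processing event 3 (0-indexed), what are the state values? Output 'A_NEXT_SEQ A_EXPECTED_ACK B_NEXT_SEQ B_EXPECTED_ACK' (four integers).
After event 0: A_seq=164 A_ack=0 B_seq=0 B_ack=164
After event 1: A_seq=228 A_ack=0 B_seq=0 B_ack=228
After event 2: A_seq=318 A_ack=0 B_seq=0 B_ack=228
After event 3: A_seq=357 A_ack=0 B_seq=0 B_ack=228

357 0 0 228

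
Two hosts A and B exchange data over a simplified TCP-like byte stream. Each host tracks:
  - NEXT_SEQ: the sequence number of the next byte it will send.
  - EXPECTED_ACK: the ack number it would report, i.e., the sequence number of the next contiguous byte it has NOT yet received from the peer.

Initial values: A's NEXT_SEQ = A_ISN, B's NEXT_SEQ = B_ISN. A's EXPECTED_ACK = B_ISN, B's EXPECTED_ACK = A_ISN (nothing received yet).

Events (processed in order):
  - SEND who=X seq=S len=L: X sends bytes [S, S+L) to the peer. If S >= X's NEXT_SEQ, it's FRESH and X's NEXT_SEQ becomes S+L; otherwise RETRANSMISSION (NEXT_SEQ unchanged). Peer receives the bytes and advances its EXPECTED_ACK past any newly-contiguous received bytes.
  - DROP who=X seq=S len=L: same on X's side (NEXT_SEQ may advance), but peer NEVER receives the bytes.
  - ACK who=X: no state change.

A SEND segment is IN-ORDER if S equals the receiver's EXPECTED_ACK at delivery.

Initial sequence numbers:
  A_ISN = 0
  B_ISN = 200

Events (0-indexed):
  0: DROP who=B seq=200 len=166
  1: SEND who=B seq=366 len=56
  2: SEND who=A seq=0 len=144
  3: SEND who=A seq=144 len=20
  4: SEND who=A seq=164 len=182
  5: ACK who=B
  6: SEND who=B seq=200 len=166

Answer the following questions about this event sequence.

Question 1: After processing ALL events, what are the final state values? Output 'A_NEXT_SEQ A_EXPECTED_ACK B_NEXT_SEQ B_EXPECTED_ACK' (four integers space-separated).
After event 0: A_seq=0 A_ack=200 B_seq=366 B_ack=0
After event 1: A_seq=0 A_ack=200 B_seq=422 B_ack=0
After event 2: A_seq=144 A_ack=200 B_seq=422 B_ack=144
After event 3: A_seq=164 A_ack=200 B_seq=422 B_ack=164
After event 4: A_seq=346 A_ack=200 B_seq=422 B_ack=346
After event 5: A_seq=346 A_ack=200 B_seq=422 B_ack=346
After event 6: A_seq=346 A_ack=422 B_seq=422 B_ack=346

Answer: 346 422 422 346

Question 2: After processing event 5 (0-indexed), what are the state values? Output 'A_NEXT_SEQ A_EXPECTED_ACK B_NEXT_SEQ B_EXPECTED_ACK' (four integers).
After event 0: A_seq=0 A_ack=200 B_seq=366 B_ack=0
After event 1: A_seq=0 A_ack=200 B_seq=422 B_ack=0
After event 2: A_seq=144 A_ack=200 B_seq=422 B_ack=144
After event 3: A_seq=164 A_ack=200 B_seq=422 B_ack=164
After event 4: A_seq=346 A_ack=200 B_seq=422 B_ack=346
After event 5: A_seq=346 A_ack=200 B_seq=422 B_ack=346

346 200 422 346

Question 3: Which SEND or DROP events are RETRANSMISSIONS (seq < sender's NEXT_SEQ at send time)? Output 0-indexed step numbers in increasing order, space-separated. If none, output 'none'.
Step 0: DROP seq=200 -> fresh
Step 1: SEND seq=366 -> fresh
Step 2: SEND seq=0 -> fresh
Step 3: SEND seq=144 -> fresh
Step 4: SEND seq=164 -> fresh
Step 6: SEND seq=200 -> retransmit

Answer: 6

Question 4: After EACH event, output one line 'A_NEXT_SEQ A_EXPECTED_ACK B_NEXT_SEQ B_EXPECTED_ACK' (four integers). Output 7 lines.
0 200 366 0
0 200 422 0
144 200 422 144
164 200 422 164
346 200 422 346
346 200 422 346
346 422 422 346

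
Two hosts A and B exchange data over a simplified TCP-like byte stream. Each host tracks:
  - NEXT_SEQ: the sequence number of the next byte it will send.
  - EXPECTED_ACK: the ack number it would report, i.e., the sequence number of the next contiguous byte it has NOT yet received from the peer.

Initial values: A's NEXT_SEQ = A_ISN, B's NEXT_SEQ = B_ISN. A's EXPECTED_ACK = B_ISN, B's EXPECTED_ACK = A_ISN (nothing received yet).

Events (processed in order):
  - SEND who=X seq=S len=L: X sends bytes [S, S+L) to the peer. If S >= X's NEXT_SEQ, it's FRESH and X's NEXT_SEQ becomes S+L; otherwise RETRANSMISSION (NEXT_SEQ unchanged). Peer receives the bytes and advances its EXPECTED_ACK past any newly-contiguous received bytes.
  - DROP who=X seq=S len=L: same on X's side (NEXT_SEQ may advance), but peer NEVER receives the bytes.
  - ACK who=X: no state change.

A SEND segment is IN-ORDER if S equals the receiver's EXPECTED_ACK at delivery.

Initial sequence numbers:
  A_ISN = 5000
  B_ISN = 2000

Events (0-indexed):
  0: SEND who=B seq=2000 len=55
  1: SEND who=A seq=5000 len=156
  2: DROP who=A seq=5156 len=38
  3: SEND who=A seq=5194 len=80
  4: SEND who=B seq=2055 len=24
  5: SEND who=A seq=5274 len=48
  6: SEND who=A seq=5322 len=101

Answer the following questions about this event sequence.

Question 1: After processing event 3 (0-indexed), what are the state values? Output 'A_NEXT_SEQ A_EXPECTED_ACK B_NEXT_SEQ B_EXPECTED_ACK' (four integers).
After event 0: A_seq=5000 A_ack=2055 B_seq=2055 B_ack=5000
After event 1: A_seq=5156 A_ack=2055 B_seq=2055 B_ack=5156
After event 2: A_seq=5194 A_ack=2055 B_seq=2055 B_ack=5156
After event 3: A_seq=5274 A_ack=2055 B_seq=2055 B_ack=5156

5274 2055 2055 5156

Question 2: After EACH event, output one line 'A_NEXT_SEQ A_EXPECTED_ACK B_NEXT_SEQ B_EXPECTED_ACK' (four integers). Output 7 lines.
5000 2055 2055 5000
5156 2055 2055 5156
5194 2055 2055 5156
5274 2055 2055 5156
5274 2079 2079 5156
5322 2079 2079 5156
5423 2079 2079 5156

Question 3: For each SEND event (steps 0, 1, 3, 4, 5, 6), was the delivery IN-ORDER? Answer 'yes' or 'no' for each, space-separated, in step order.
Step 0: SEND seq=2000 -> in-order
Step 1: SEND seq=5000 -> in-order
Step 3: SEND seq=5194 -> out-of-order
Step 4: SEND seq=2055 -> in-order
Step 5: SEND seq=5274 -> out-of-order
Step 6: SEND seq=5322 -> out-of-order

Answer: yes yes no yes no no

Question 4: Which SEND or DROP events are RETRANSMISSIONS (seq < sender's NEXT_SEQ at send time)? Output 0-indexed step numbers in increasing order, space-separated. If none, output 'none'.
Step 0: SEND seq=2000 -> fresh
Step 1: SEND seq=5000 -> fresh
Step 2: DROP seq=5156 -> fresh
Step 3: SEND seq=5194 -> fresh
Step 4: SEND seq=2055 -> fresh
Step 5: SEND seq=5274 -> fresh
Step 6: SEND seq=5322 -> fresh

Answer: none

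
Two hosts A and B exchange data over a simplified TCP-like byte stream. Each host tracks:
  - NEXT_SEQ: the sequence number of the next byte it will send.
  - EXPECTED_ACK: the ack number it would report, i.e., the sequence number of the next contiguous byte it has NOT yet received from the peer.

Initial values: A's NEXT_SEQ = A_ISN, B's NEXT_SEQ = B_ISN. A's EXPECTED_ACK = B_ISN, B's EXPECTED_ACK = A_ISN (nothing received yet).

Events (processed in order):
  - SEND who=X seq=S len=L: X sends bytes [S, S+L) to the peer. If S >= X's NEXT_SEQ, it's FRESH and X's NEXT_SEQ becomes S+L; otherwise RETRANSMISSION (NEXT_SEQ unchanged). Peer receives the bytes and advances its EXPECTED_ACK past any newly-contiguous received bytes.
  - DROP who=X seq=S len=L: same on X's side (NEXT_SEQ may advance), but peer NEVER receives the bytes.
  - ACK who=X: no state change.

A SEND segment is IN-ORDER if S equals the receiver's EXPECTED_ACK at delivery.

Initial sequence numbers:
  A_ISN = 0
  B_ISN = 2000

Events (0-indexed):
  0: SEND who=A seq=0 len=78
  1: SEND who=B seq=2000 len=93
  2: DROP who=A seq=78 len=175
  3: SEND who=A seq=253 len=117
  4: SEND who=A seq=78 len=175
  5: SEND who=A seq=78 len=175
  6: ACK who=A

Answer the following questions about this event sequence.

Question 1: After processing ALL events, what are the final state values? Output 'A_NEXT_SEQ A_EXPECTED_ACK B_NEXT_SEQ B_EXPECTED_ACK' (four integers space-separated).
After event 0: A_seq=78 A_ack=2000 B_seq=2000 B_ack=78
After event 1: A_seq=78 A_ack=2093 B_seq=2093 B_ack=78
After event 2: A_seq=253 A_ack=2093 B_seq=2093 B_ack=78
After event 3: A_seq=370 A_ack=2093 B_seq=2093 B_ack=78
After event 4: A_seq=370 A_ack=2093 B_seq=2093 B_ack=370
After event 5: A_seq=370 A_ack=2093 B_seq=2093 B_ack=370
After event 6: A_seq=370 A_ack=2093 B_seq=2093 B_ack=370

Answer: 370 2093 2093 370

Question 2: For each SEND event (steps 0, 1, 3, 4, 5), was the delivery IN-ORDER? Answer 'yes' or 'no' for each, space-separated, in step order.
Answer: yes yes no yes no

Derivation:
Step 0: SEND seq=0 -> in-order
Step 1: SEND seq=2000 -> in-order
Step 3: SEND seq=253 -> out-of-order
Step 4: SEND seq=78 -> in-order
Step 5: SEND seq=78 -> out-of-order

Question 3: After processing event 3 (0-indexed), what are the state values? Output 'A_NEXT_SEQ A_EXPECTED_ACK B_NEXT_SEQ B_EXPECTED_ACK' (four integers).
After event 0: A_seq=78 A_ack=2000 B_seq=2000 B_ack=78
After event 1: A_seq=78 A_ack=2093 B_seq=2093 B_ack=78
After event 2: A_seq=253 A_ack=2093 B_seq=2093 B_ack=78
After event 3: A_seq=370 A_ack=2093 B_seq=2093 B_ack=78

370 2093 2093 78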